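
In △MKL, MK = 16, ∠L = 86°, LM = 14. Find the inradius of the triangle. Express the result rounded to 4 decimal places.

Law of sines: sin K = LM·sin L/MK ≈ 0.87287.
Since MK ≥ LM, only the acute value applies: ∠K ≈ 60.79°.
Then ∠M = 180° − ∠L − ∠K ≈ 33.21°.
Law of sines gives KL = MK·sin M/sin L ≈ 8.7839.
Area = ½·MK·LM·sin M ≈ 61.337.
Semiperimeter s = (8.7839+14+16)/2 = 19.392.
Inradius = area/s = 61.337/19.392 ≈ 3.163.

3.1630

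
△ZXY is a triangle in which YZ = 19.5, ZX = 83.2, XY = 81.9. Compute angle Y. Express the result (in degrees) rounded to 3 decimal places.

87.028

By the law of cosines, cos Y = (XY² + YZ² − ZX²) / (2·XY·YZ) ≈ 0.05185, so ∠Y ≈ 87.03°.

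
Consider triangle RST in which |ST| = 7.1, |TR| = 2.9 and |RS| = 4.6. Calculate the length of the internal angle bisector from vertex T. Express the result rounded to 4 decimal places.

t_T ≈ 4.0290

By the law of cosines, cos T = (|ST|² + |TR|² − |RS|²) / (2·|ST|·|TR|) ≈ 0.91452, so ∠T ≈ 0.416 rad.
The bisector from T has length 2·|ST|·|TR|·cos(∠T/2)/(|ST|+|TR|) ≈ 4.029.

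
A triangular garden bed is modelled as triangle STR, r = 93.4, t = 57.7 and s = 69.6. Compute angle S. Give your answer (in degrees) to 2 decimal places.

By the law of cosines, cos S = (t² + r² − s²) / (2·t·r) ≈ 0.66881, so ∠S ≈ 48.02°.

∠S ≈ 48.02°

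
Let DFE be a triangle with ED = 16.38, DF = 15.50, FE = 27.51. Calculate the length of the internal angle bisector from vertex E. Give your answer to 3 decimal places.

By the law of cosines, cos E = (FE² + ED² − DF²) / (2·FE·ED) ≈ 0.87087, so ∠E ≈ 29.44°.
The bisector from E has length 2·FE·ED·cos(∠E/2)/(FE+ED) ≈ 19.86.

19.860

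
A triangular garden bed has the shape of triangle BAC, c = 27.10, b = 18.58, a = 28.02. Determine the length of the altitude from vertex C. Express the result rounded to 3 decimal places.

Semiperimeter s = (18.58 + 28.02 + 27.1)/2 = 36.85.
Heron's formula: area = √(36.85·18.27·8.83·9.75) ≈ 240.75.
The altitude from C has length 2·area/c ≈ 17.768.

h_C ≈ 17.768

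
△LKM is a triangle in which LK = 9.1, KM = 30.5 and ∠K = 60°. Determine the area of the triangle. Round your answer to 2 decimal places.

Area = ½·LK·KM·sin K ≈ 120.18.

120.18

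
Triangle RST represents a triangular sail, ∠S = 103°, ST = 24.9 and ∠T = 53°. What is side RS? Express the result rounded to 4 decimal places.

The third angle is ∠R = 180° − ∠S − ∠T = 24.00°.
Law of sines: RS = ST·sin T/sin R ≈ 48.892.

48.8916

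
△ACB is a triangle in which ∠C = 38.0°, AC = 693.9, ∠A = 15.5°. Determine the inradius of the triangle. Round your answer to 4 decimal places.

The third angle is ∠B = 180° − ∠A − ∠C = 126.50°.
Law of sines: CB = AC·sin A/sin B ≈ 230.68.
Law of sines: BA = AC·sin C/sin B ≈ 531.45.
Area = ½·AC·CB·sin C ≈ 49275.
Semiperimeter s = (230.68+531.45+693.9)/2 = 728.02.
Inradius = area/s = 49275/728.02 ≈ 67.684.

r ≈ 67.6839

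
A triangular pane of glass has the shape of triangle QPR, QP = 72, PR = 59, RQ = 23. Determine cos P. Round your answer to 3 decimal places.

By the law of cosines, cos P = (QP² + PR² − RQ²) / (2·QP·PR) ≈ 0.95763, so ∠P ≈ 16.74°.

cos P ≈ 0.958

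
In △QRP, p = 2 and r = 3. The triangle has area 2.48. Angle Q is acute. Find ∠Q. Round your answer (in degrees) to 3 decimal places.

55.758

From area = ½·r·p·sin Q, we get sin Q = 2·area/(r·p) ≈ 0.82667.
Taking the acute solution, ∠Q ≈ 55.76°.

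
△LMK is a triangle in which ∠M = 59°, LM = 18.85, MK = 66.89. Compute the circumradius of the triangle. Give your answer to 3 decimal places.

R ≈ 34.661

By the law of cosines, KL² = LM² + MK² − 2·LM·MK·cos M = 3530.8, so KL ≈ 59.42.
Area = ½·LM·MK·sin M ≈ 540.39.
Circumradius = KL/(2 sin M) ≈ 34.661.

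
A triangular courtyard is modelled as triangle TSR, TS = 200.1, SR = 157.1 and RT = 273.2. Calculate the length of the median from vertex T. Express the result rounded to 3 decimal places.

Median from T: ½√(2·RT² + 2·TS² − SR²) ≈ 226.21.

m_T ≈ 226.206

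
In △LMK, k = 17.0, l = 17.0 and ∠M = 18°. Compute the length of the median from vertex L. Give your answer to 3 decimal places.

9.295

By the law of cosines, m² = k² + l² − 2·k·l·cos M = 28.289, so m ≈ 5.3188.
Median from L: ½√(2·m² + 2·k² − l²) ≈ 9.2949.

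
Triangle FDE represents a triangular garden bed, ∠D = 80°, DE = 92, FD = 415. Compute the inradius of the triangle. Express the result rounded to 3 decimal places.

By the law of cosines, EF² = FD² + DE² − 2·FD·DE·cos D = 1.6743e+05, so EF ≈ 409.18.
Area = ½·FD·DE·sin D ≈ 18800.
Semiperimeter s = (92+409.18+415)/2 = 458.09.
Inradius = area/s = 18800/458.09 ≈ 41.04.

r ≈ 41.040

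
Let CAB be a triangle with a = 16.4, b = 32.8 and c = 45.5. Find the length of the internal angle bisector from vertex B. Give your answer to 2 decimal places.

t_B ≈ 23.17

By the law of cosines, cos B = (c² + a² − b²) / (2·c·a) ≈ 0.84654, so ∠B ≈ 32.16°.
The bisector from B has length 2·c·a·cos(∠B/2)/(c+a) ≈ 23.166.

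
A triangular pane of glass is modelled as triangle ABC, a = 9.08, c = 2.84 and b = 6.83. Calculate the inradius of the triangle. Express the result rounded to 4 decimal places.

r ≈ 0.7234

Semiperimeter s = (9.08 + 6.83 + 2.84)/2 = 9.375.
Heron's formula: area = √(9.375·0.295·2.545·6.535) ≈ 6.7821.
Inradius = area/s = 6.7821/9.375 ≈ 0.72342.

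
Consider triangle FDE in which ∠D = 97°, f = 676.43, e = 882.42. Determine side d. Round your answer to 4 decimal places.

1175.4612

By the law of cosines, d² = e² + f² − 2·e·f·cos D = 1.3817e+06, so d ≈ 1175.5.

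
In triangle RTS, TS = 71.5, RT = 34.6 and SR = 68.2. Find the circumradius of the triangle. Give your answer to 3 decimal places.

By the law of cosines, cos R = (SR² + RT² − TS²) / (2·SR·RT) ≈ 0.15598, so ∠R ≈ 81.03°.
Circumradius = TS/(2 sin R) ≈ 36.193.

36.193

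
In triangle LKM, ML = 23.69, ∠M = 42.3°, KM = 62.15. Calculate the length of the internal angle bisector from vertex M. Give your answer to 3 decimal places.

By the law of cosines, LK² = KM² + ML² − 2·KM·ML·cos M = 2245.9, so LK ≈ 47.391.
The bisector from M has length 2·KM·ML·cos(∠M/2)/(KM+ML) ≈ 31.993.

31.993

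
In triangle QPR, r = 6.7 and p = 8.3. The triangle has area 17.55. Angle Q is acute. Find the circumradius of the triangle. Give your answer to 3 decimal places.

4.155

From area = ½·p·r·sin Q, we get sin Q = 2·area/(p·r) ≈ 0.63118.
Taking the acute solution, ∠Q ≈ 39.14°.
Law of cosines then gives q ≈ 5.2454.
Circumradius = q/(2 sin Q) ≈ 4.1552.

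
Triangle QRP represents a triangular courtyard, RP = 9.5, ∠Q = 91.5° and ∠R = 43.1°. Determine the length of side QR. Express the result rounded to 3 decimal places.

6.767

The third angle is ∠P = 180° − ∠Q − ∠R = 45.40°.
Law of sines: QR = RP·sin P/sin Q ≈ 6.7666.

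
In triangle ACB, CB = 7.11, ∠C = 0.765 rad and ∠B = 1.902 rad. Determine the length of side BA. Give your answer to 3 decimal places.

The third angle is ∠A = π − ∠C − ∠B = 0.475 rad.
Law of sines: BA = CB·sin C/sin A ≈ 10.775.

10.775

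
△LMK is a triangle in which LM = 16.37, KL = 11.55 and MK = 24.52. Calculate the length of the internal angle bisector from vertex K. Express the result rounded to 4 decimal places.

By the law of cosines, cos K = (MK² + KL² − LM²) / (2·MK·KL) ≈ 0.82388, so ∠K ≈ 34.52°.
The bisector from K has length 2·MK·KL·cos(∠K/2)/(MK+KL) ≈ 14.996.

t_K ≈ 14.9958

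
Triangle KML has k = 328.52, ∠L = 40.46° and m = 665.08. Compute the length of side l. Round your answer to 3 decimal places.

By the law of cosines, l² = k² + m² − 2·k·m·cos L = 2.1777e+05, so l ≈ 466.66.

466.662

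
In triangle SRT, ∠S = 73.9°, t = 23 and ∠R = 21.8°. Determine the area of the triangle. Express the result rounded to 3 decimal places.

94.843

The third angle is ∠T = 180° − ∠S − ∠R = 84.30°.
Law of sines: s = t·sin S/sin T ≈ 22.208.
Law of sines: r = t·sin R/sin T ≈ 8.5839.
Area = ½·t·s·sin R ≈ 94.843.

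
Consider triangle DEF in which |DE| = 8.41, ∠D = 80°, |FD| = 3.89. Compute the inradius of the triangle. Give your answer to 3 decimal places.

By the law of cosines, |EF|² = |FD|² + |DE|² − 2·|FD|·|DE|·cos D = 74.498, so |EF| ≈ 8.6312.
Area = ½·|FD|·|DE|·sin D ≈ 16.109.
Semiperimeter s = (8.6312+3.89+8.41)/2 = 10.466.
Inradius = area/s = 16.109/10.466 ≈ 1.5392.

1.539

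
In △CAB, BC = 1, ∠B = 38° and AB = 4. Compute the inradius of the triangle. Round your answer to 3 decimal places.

0.298

By the law of cosines, CA² = AB² + BC² − 2·AB·BC·cos B = 10.696, so CA ≈ 3.2705.
Area = ½·AB·BC·sin B ≈ 1.2313.
Semiperimeter s = (4+1+3.2705)/2 = 4.1352.
Inradius = area/s = 1.2313/4.1352 ≈ 0.29776.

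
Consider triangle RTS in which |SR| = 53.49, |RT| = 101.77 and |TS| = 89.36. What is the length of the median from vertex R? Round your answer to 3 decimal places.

67.918

Median from R: ½√(2·|SR|² + 2·|RT|² − |TS|²) ≈ 67.918.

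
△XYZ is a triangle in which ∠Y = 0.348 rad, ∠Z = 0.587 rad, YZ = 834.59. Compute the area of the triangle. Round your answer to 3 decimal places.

The third angle is ∠X = π − ∠Y − ∠Z = 2.207 rad.
Law of sines: ZX = YZ·sin Y/sin X ≈ 353.73.
Law of sines: XY = YZ·sin Z/sin X ≈ 574.51.
Area = ½·YZ·ZX·sin Z ≈ 81756.

81755.896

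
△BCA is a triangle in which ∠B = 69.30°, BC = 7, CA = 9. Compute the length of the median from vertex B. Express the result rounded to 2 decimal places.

Law of sines: sin A = BC·sin B/CA ≈ 0.72757.
Since CA ≥ BC, only the acute value applies: ∠A ≈ 46.68°.
Then ∠C = 180° − ∠B − ∠A ≈ 64.02°.
Law of sines gives AB = CA·sin C/sin B ≈ 8.6486.
Median from B: ½√(2·AB² + 2·BC² − CA²) ≈ 6.4536.

6.45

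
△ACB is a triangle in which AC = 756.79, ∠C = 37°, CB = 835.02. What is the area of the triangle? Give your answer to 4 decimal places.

Area = ½·AC·CB·sin C ≈ 1.9015e+05.

area ≈ 190153.9239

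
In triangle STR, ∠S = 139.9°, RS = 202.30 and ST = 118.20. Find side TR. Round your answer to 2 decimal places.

302.45

By the law of cosines, TR² = RS² + ST² − 2·RS·ST·cos S = 91478, so TR ≈ 302.45.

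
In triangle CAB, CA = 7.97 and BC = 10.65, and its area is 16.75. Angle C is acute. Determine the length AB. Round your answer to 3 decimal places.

From area = ½·BC·CA·sin C, we get sin C = 2·area/(BC·CA) ≈ 0.39467.
Taking the acute solution, ∠C ≈ 23.25°.
Law of cosines then gives AB ≈ 4.5786.

4.579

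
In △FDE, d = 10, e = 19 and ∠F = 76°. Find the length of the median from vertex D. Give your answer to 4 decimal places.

18.4400

By the law of cosines, f² = d² + e² − 2·d·e·cos F = 369.07, so f ≈ 19.211.
Median from D: ½√(2·e² + 2·f² − d²) ≈ 18.44.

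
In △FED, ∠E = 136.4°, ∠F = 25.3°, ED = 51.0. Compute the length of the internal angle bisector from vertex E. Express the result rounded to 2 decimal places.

The third angle is ∠D = 180° − ∠F − ∠E = 18.30°.
Law of sines: DF = ED·sin E/sin F ≈ 82.298.
Law of sines: FE = ED·sin D/sin F ≈ 37.471.
The bisector from E has length 2·FE·ED·cos(∠E/2)/(FE+ED) ≈ 16.044.

t_E ≈ 16.04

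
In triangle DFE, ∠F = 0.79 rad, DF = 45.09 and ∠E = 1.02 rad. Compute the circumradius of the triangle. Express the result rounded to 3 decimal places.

26.458

The third angle is ∠D = π − ∠F − ∠E = 1.332 rad.
Law of sines: FE = DF·sin D/sin E ≈ 51.409.
Law of sines: ED = DF·sin F/sin E ≈ 37.589.
Circumradius = DF/(2 sin E) ≈ 26.458.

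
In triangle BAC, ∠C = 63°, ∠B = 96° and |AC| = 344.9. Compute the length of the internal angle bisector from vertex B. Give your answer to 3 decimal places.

t_B ≈ 118.614

The third angle is ∠A = 180° − ∠C − ∠B = 21.00°.
Law of sines: |CB| = |AC|·sin A/sin B ≈ 124.28.
Law of sines: |BA| = |AC|·sin C/sin B ≈ 309.
The bisector from B has length 2·|CB|·|BA|·cos(∠B/2)/(|CB|+|BA|) ≈ 118.61.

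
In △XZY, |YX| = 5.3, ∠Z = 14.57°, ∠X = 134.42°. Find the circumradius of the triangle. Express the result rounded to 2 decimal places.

The third angle is ∠Y = 180° − ∠X − ∠Z = 31.01°.
Law of sines: |ZY| = |YX|·sin X/sin Z ≈ 15.048.
Law of sines: |XZ| = |YX|·sin Y/sin Z ≈ 10.854.
Circumradius = |YX|/(2 sin Z) ≈ 10.534.

10.53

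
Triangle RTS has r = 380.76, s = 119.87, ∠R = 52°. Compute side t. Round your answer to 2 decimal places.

Law of sines: sin S = s·sin R/r ≈ 0.24808.
Since r ≥ s, only the acute value applies: ∠S ≈ 14.36°.
Then ∠T = 180° − ∠R − ∠S ≈ 113.64°.
Law of sines gives t = r·sin T/sin R ≈ 442.66.

442.66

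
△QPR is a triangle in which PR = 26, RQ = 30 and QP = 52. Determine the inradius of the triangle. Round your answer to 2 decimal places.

r ≈ 4.99

Semiperimeter s = (26 + 30 + 52)/2 = 54.
Heron's formula: area = √(54·28·24·2) ≈ 269.4.
Inradius = area/s = 269.4/54 ≈ 4.9889.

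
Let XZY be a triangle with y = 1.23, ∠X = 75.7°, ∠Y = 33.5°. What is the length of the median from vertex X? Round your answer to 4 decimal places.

m_X ≈ 1.3436

The third angle is ∠Z = 180° − ∠Y − ∠X = 70.80°.
Law of sines: x = y·sin X/sin Y ≈ 2.1595.
Law of sines: z = y·sin Z/sin Y ≈ 2.1046.
Median from X: ½√(2·z² + 2·y² − x²) ≈ 1.3436.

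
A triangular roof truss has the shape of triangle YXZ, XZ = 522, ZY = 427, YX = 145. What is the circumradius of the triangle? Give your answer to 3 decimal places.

R ≈ 314.586

By the law of cosines, cos Y = (ZY² + YX² − XZ²) / (2·ZY·YX) ≈ -0.55827, so ∠Y ≈ 123.94°.
Circumradius = XZ/(2 sin Y) ≈ 314.59.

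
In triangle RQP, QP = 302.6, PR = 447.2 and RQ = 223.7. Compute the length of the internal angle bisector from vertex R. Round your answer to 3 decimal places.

By the law of cosines, cos R = (PR² + RQ² − QP²) / (2·PR·RQ) ≈ 0.79201, so ∠R ≈ 37.63°.
The bisector from R has length 2·PR·RQ·cos(∠R/2)/(PR+RQ) ≈ 282.29.

282.290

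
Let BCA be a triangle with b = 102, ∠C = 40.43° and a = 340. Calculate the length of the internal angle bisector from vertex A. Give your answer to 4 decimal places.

By the law of cosines, c² = a² + b² − 2·a·b·cos C = 73207, so c ≈ 270.57.
Law of cosines again: cos A = (b² + c² − a²)/(2·b·c) ≈ -0.57955, so ∠A ≈ 125.42°.
The bisector from A has length 2·b·c·cos(∠A/2)/(b+c) ≈ 67.927.

67.9272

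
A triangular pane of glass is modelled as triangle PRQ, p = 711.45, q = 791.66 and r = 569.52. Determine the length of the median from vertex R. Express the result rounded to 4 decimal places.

Median from R: ½√(2·q² + 2·p² − r²) ≈ 696.67.

696.6743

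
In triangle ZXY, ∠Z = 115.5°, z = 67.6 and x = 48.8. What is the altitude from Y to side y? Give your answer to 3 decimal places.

44.046

Law of sines: sin X = x·sin Z/z ≈ 0.65157.
Since z ≥ x, only the acute value applies: ∠X ≈ 40.66°.
Then ∠Y = 180° − ∠Z − ∠X ≈ 23.84°.
Law of sines gives y = z·sin Y/sin Z ≈ 30.272.
Area = ½·z·x·sin Y ≈ 666.67.
The altitude from Y has length 2·area/y ≈ 44.046.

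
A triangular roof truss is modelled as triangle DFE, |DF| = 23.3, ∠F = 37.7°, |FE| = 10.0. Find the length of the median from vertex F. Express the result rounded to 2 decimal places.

15.90

By the law of cosines, |ED|² = |DF|² + |FE|² − 2·|DF|·|FE|·cos F = 274.18, so |ED| ≈ 16.558.
Median from F: ½√(2·|DF|² + 2·|FE|² − |ED|²) ≈ 15.903.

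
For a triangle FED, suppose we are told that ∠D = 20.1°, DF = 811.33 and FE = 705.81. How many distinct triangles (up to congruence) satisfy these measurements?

DF·sin D = 811.33·sin(20.1°) ≈ 278.8.
Since DF sin D < FE < DF (278.8 < 705.81 < 811.33), two triangles exist.

2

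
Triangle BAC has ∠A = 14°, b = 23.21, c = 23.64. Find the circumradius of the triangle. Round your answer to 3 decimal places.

11.833

By the law of cosines, a² = c² + b² − 2·c·b·cos A = 32.781, so a ≈ 5.7255.
Area = ½·c·b·sin A ≈ 66.369.
Circumradius = a/(2 sin A) ≈ 11.833.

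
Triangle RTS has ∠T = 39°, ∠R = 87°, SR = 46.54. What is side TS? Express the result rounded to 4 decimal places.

The third angle is ∠S = 180° − ∠R − ∠T = 54.00°.
Law of sines: TS = SR·sin R/sin T ≈ 73.851.

73.8514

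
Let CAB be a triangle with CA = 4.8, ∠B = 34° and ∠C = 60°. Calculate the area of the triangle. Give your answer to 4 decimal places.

17.7976

The third angle is ∠A = 180° − ∠B − ∠C = 86.00°.
Law of sines: AB = CA·sin C/sin B ≈ 7.4338.
Law of sines: BC = CA·sin A/sin B ≈ 8.5629.
Area = ½·CA·AB·sin A ≈ 17.798.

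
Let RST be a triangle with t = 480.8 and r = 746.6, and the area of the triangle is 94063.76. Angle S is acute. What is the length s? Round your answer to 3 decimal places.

420.883

From area = ½·t·r·sin S, we get sin S = 2·area/(t·r) ≈ 0.52408.
Taking the acute solution, ∠S ≈ 31.61°.
Law of cosines then gives s ≈ 420.88.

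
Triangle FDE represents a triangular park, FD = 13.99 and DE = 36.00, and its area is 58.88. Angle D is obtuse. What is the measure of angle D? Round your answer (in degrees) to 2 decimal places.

∠D ≈ 166.48°

From area = ½·FD·DE·sin D, we get sin D = 2·area/(FD·DE) ≈ 0.23382.
Taking the obtuse solution, ∠D ≈ 166.48°.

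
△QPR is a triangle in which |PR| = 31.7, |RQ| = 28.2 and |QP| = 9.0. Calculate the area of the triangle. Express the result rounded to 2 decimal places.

Semiperimeter s = (31.7 + 28.2 + 9)/2 = 34.45.
Heron's formula: area = √(34.45·2.75·6.25·25.45) ≈ 122.76.

122.76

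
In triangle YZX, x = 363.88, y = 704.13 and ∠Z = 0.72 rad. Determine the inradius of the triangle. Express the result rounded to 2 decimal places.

r ≈ 108.24

By the law of cosines, z² = x² + y² − 2·x·y·cos Z = 2.4295e+05, so z ≈ 492.9.
Area = ½·x·y·sin Z ≈ 84473.
Semiperimeter s = (704.13+492.9+363.88)/2 = 780.46.
Inradius = area/s = 84473/780.46 ≈ 108.24.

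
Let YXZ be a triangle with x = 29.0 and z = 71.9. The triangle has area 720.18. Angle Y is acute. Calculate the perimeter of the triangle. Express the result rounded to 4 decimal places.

From area = ½·x·z·sin Y, we get sin Y = 2·area/(x·z) ≈ 0.69079.
Taking the acute solution, ∠Y ≈ 43.69°.
Law of cosines then gives y ≈ 54.729.
Perimeter = 54.729 + 29 + 71.9 = 155.63.

perimeter ≈ 155.6294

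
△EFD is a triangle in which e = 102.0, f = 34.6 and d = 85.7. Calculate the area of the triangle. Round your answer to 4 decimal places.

area ≈ 1407.6081

Semiperimeter s = (102 + 34.6 + 85.7)/2 = 111.15.
Heron's formula: area = √(111.15·9.15·76.55·25.45) ≈ 1407.6.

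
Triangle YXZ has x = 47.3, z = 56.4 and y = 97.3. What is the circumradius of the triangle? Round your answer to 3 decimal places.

By the law of cosines, cos Y = (x² + z² − y²) / (2·x·z) ≈ -0.75890, so ∠Y ≈ 139.37°.
Circumradius = y/(2 sin Y) ≈ 74.707.

R ≈ 74.707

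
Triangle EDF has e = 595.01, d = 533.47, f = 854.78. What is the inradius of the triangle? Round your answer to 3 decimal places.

r ≈ 158.359

Semiperimeter s = (595.01 + 533.47 + 854.78)/2 = 991.63.
Heron's formula: area = √(991.63·396.62·458.16·136.85) ≈ 1.5703e+05.
Inradius = area/s = 1.5703e+05/991.63 ≈ 158.36.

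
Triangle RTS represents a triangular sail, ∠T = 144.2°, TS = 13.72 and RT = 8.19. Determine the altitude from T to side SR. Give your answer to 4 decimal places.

By the law of cosines, SR² = RT² + TS² − 2·RT·TS·cos T = 437.59, so SR ≈ 20.919.
Area = ½·RT·TS·sin T ≈ 32.865.
The altitude from T has length 2·area/SR ≈ 3.1422.

h_T ≈ 3.1422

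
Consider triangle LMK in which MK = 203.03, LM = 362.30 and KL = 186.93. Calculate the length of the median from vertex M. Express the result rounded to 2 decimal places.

m_M ≈ 278.40

Median from M: ½√(2·LM² + 2·MK² − KL²) ≈ 278.4.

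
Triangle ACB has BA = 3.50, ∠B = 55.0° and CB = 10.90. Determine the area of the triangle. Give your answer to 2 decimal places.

area ≈ 15.63

Area = ½·CB·BA·sin B ≈ 15.625.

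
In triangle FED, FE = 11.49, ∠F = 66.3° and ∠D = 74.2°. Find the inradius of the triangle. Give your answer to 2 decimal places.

The third angle is ∠E = 180° − ∠D − ∠F = 39.50°.
Law of sines: ED = FE·sin F/sin D ≈ 10.934.
Law of sines: DF = FE·sin E/sin D ≈ 7.5955.
Area = ½·FE·ED·sin E ≈ 39.956.
Semiperimeter s = (10.934+7.5955+11.49)/2 = 15.01.
Inradius = area/s = 39.956/15.01 ≈ 2.662.

r ≈ 2.66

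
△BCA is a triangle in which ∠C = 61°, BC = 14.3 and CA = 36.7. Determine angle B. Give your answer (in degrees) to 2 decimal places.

By the law of cosines, AB² = BC² + CA² − 2·BC·CA·cos C = 1042.5, so AB ≈ 32.288.
Law of cosines again: cos B = (AB² + BC² − CA²)/(2·AB·BC) ≈ -0.10817, so ∠B ≈ 96.21°.

∠B ≈ 96.21°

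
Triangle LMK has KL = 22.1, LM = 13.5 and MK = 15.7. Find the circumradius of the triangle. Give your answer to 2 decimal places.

By the law of cosines, cos L = (KL² + LM² − MK²) / (2·KL·LM) ≈ 0.71086, so ∠L ≈ 0.780 rad.
Circumradius = MK/(2 sin L) ≈ 11.161.

R ≈ 11.16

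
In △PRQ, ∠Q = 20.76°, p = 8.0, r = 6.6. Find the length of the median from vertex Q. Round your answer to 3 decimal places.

m_Q ≈ 7.182

By the law of cosines, q² = p² + r² − 2·p·r·cos Q = 8.8163, so q ≈ 2.9692.
Median from Q: ½√(2·p² + 2·r² − q²) ≈ 7.1816.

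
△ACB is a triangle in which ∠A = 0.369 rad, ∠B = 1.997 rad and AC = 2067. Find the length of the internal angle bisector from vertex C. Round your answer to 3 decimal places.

1085.838

The third angle is ∠C = π − ∠B − ∠A = 0.776 rad.
Law of sines: CB = AC·sin A/sin B ≈ 818.78.
Law of sines: BA = AC·sin C/sin B ≈ 1589.4.
The bisector from C has length 2·AC·CB·cos(∠C/2)/(AC+CB) ≈ 1085.8.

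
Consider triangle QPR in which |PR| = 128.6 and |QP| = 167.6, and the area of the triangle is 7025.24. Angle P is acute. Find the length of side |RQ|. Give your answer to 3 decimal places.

109.268

From area = ½·|QP|·|PR|·sin P, we get sin P = 2·area/(|QP|·|PR|) ≈ 0.65189.
Taking the acute solution, ∠P ≈ 40.68°.
Law of cosines then gives |RQ| ≈ 109.27.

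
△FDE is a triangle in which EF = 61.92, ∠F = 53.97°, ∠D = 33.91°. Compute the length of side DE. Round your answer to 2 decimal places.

89.76

The third angle is ∠E = 180° − ∠F − ∠D = 92.12°.
Law of sines: DE = EF·sin F/sin D ≈ 89.758.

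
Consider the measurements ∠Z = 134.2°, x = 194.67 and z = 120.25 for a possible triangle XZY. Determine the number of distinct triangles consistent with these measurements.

0

x·sin Z = 194.67·sin(134.2°) ≈ 139.6.
Since ∠Z is not acute, a triangle exists only if z > x; here z ≤ x, so there is no triangle.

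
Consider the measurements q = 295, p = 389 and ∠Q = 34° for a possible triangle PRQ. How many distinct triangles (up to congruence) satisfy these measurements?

2

p·sin Q = 389·sin(34°) ≈ 217.5.
Since p sin Q < q < p (217.5 < 295 < 389), two triangles exist.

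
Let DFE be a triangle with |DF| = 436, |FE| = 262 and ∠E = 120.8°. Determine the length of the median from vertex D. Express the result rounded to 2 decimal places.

Law of sines: sin D = |FE|·sin E/|DF| ≈ 0.51616.
Since |DF| ≥ |FE|, only the acute value applies: ∠D ≈ 31.08°.
Then ∠F = 180° − ∠E − ∠D ≈ 28.12°.
Law of sines gives |ED| = |DF|·sin F/sin E ≈ 239.27.
Median from D: ½√(2·|ED|² + 2·|DF|² − |FE|²) ≈ 326.36.

326.36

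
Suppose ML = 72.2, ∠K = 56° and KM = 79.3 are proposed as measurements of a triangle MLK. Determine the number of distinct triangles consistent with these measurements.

2

KM·sin K = 79.3·sin(56°) ≈ 65.74.
Since KM sin K < ML < KM (65.74 < 72.2 < 79.3), two triangles exist.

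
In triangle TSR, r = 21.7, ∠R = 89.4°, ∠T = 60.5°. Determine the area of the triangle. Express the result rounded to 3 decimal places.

The third angle is ∠S = 180° − ∠R − ∠T = 30.10°.
Law of sines: t = r·sin T/sin R ≈ 18.888.
Law of sines: s = r·sin S/sin R ≈ 10.883.
Area = ½·r·t·sin S ≈ 102.78.

area ≈ 102.776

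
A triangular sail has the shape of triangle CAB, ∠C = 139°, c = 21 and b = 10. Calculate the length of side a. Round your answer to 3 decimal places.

Law of sines: sin B = b·sin C/c ≈ 0.31241.
Since c ≥ b, only the acute value applies: ∠B ≈ 18.20°.
Then ∠A = 180° − ∠C − ∠B ≈ 22.80°.
Law of sines gives a = c·sin A/sin C ≈ 12.402.

12.402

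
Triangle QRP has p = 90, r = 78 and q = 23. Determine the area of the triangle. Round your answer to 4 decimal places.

Semiperimeter s = (23 + 78 + 90)/2 = 95.5.
Heron's formula: area = √(95.5·72.5·17.5·5.5) ≈ 816.34.

area ≈ 816.3400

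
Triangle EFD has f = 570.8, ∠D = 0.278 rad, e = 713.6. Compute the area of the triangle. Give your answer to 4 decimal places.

55891.4172

Area = ½·e·f·sin D ≈ 55891.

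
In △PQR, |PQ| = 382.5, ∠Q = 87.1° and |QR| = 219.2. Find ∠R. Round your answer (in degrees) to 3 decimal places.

∠R ≈ 62.384°

By the law of cosines, |RP|² = |PQ|² + |QR|² − 2·|PQ|·|QR|·cos Q = 1.8587e+05, so |RP| ≈ 431.13.
Law of cosines again: cos R = (|QR|² + |RP|² − |PQ|²)/(2·|QR|·|RP|) ≈ 0.46355, so ∠R ≈ 62.38°.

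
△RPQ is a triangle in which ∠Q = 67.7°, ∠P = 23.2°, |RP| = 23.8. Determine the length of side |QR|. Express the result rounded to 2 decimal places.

10.13

The third angle is ∠R = 180° − ∠P − ∠Q = 89.10°.
Law of sines: |QR| = |RP|·sin P/sin Q ≈ 10.134.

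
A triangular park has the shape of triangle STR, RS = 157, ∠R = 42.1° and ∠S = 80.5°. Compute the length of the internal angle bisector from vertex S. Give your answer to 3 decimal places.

The third angle is ∠T = 180° − ∠R − ∠S = 57.40°.
Law of sines: TR = RS·sin S/sin T ≈ 183.8.
Law of sines: ST = RS·sin R/sin T ≈ 124.94.
The bisector from S has length 2·RS·ST·cos(∠S/2)/(RS+ST) ≈ 106.2.

t_S ≈ 106.202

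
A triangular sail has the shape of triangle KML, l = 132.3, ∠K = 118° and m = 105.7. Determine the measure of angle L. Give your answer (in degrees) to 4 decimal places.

By the law of cosines, k² = m² + l² − 2·m·l·cos K = 41806, so k ≈ 204.47.
Law of cosines again: cos L = (k² + m² − l²)/(2·k·m) ≈ 0.82073, so ∠L ≈ 34.84°.

∠L ≈ 34.8419°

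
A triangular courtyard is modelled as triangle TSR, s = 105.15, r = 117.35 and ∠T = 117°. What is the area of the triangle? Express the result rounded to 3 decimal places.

Area = ½·s·r·sin T ≈ 5497.2.

5497.222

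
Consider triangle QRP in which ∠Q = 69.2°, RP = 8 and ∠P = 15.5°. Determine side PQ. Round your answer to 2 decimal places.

8.52

The third angle is ∠R = 180° − ∠P − ∠Q = 95.30°.
Law of sines: PQ = RP·sin R/sin Q ≈ 8.5212.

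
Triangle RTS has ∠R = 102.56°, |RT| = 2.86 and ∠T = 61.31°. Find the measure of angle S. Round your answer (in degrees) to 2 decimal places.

The third angle is ∠S = 180° − ∠R − ∠T = 16.13°.

∠S ≈ 16.13°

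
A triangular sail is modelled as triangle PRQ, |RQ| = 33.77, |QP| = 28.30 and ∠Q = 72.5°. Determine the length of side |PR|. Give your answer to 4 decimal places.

By the law of cosines, |PR|² = |RQ|² + |QP|² − 2·|RQ|·|QP|·cos Q = 1366.5, so |PR| ≈ 36.967.

36.9667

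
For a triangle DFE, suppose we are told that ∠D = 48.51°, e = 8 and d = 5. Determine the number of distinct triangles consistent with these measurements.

0

e·sin D = 8·sin(48.51°) ≈ 5.993.
Since d = 5 < 5.993 = e sin D, no triangle exists.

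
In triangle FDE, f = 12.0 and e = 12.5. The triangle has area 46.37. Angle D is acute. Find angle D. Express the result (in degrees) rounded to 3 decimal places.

∠D ≈ 38.190°

From area = ½·e·f·sin D, we get sin D = 2·area/(e·f) ≈ 0.61827.
Taking the acute solution, ∠D ≈ 38.19°.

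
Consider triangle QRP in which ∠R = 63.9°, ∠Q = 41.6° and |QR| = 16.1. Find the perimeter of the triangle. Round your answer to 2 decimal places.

The third angle is ∠P = 180° − ∠Q − ∠R = 74.50°.
Law of sines: |RP| = |QR|·sin Q/sin P ≈ 11.093.
Law of sines: |PQ| = |QR|·sin R/sin P ≈ 15.004.
Semiperimeter s = (11.093+15.004+16.1)/2 = 21.098.
Perimeter = 11.093 + 15.004 + 16.1 = 42.197.

42.20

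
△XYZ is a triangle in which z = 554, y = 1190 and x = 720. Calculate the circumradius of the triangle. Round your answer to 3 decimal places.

885.420

By the law of cosines, cos X = (y² + z² − x²) / (2·y·z) ≈ 0.91361, so ∠X ≈ 23.99°.
Circumradius = x/(2 sin X) ≈ 885.42.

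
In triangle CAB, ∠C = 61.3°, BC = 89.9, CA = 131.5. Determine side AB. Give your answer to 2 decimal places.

118.41

By the law of cosines, AB² = BC² + CA² − 2·BC·CA·cos C = 14020, so AB ≈ 118.41.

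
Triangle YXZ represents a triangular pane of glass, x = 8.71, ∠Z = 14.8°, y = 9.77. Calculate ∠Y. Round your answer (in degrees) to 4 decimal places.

∠Y ≈ 106.4283°

By the law of cosines, z² = y² + x² − 2·y·x·cos Z = 6.77, so z ≈ 2.6019.
Law of cosines again: cos Y = (x² + z² − y²)/(2·x·z) ≈ -0.28281, so ∠Y ≈ 106.43°.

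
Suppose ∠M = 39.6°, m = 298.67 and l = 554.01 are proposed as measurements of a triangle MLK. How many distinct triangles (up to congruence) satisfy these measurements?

l·sin M = 554.01·sin(39.6°) ≈ 353.1.
Since m = 298.67 < 353.1 = l sin M, no triangle exists.

0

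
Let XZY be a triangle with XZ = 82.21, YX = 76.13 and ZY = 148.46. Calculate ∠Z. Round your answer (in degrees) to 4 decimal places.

By the law of cosines, cos Z = (XZ² + ZY² − YX²) / (2·XZ·ZY) ≈ 0.94237, so ∠Z ≈ 19.55°.

19.5464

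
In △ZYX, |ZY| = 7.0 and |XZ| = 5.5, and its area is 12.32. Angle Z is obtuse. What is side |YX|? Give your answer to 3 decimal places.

11.765

From area = ½·|XZ|·|ZY|·sin Z, we get sin Z = 2·area/(|XZ|·|ZY|) ≈ 0.64000.
Taking the obtuse solution, ∠Z ≈ 140.21°.
Law of cosines then gives |YX| ≈ 11.765.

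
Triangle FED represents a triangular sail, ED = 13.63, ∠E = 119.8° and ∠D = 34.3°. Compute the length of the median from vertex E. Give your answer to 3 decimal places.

8.012

The third angle is ∠F = 180° − ∠E − ∠D = 25.90°.
Law of sines: DF = ED·sin E/sin F ≈ 27.078.
Law of sines: FE = ED·sin D/sin F ≈ 17.584.
Median from E: ½√(2·FE² + 2·ED² − DF²) ≈ 8.0119.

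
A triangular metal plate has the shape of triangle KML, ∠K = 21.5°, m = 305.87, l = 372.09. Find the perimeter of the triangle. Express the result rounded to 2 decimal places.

820.17

By the law of cosines, k² = m² + l² − 2·m·l·cos K = 20224, so k ≈ 142.21.
Semiperimeter s = (142.21+305.87+372.09)/2 = 410.08.
Perimeter = 142.21 + 305.87 + 372.09 = 820.17.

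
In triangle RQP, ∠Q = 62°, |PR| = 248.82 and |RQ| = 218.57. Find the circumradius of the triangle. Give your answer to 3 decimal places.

Law of sines: sin P = |RQ|·sin Q/|PR| ≈ 0.77560.
Since |PR| ≥ |RQ|, only the acute value applies: ∠P ≈ 50.86°.
Then ∠R = 180° − ∠Q − ∠P ≈ 67.14°.
Law of sines gives |QP| = |PR|·sin R/sin Q ≈ 259.67.
Circumradius = |PR|/(2 sin Q) ≈ 140.9.

140.903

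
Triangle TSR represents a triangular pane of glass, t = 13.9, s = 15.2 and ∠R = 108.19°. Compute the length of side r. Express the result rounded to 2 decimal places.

23.58

By the law of cosines, r² = t² + s² − 2·t·s·cos R = 556.16, so r ≈ 23.583.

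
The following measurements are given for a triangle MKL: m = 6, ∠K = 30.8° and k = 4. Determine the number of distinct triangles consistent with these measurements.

2

m·sin K = 6·sin(30.8°) ≈ 3.072.
Since m sin K < k < m (3.072 < 4 < 6), two triangles exist.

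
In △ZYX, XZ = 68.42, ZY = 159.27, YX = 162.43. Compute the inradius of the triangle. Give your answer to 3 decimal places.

r ≈ 27.535

Semiperimeter s = (162.43 + 68.42 + 159.27)/2 = 195.06.
Heron's formula: area = √(195.06·32.63·126.64·35.79) ≈ 5371.
Inradius = area/s = 5371/195.06 ≈ 27.535.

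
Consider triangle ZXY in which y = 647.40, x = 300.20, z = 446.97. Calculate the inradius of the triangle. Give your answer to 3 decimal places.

84.327

Semiperimeter s = (446.97 + 300.2 + 647.4)/2 = 697.29.
Heron's formula: area = √(697.29·250.32·397.09·49.885) ≈ 58800.
Inradius = area/s = 58800/697.29 ≈ 84.327.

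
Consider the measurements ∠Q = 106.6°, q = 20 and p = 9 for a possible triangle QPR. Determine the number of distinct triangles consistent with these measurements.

p·sin Q = 9·sin(106.6°) ≈ 8.625.
Since ∠Q is not acute, a triangle exists only if q > p; here q > p, so there is exactly one triangle.

1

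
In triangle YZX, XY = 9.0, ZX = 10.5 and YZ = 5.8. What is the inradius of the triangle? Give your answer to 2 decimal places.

2.06

Semiperimeter s = (10.5 + 9 + 5.8)/2 = 12.65.
Heron's formula: area = √(12.65·2.15·3.65·6.85) ≈ 26.077.
Inradius = area/s = 26.077/12.65 ≈ 2.0614.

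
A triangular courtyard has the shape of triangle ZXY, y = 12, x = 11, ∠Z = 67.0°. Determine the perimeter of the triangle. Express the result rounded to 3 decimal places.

35.722

By the law of cosines, z² = x² + y² − 2·x·y·cos Z = 161.85, so z ≈ 12.722.
Semiperimeter s = (12.722+11+12)/2 = 17.861.
Perimeter = 12.722 + 11 + 12 = 35.722.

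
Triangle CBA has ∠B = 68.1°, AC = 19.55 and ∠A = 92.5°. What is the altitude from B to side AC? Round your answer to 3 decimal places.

The third angle is ∠C = 180° − ∠B − ∠A = 19.40°.
Law of sines: BA = AC·sin C/sin B ≈ 6.9988.
Law of sines: CB = AC·sin A/sin B ≈ 21.05.
Area = ½·AC·BA·sin A ≈ 68.348.
The altitude from B has length 2·area/AC ≈ 6.9921.

h_B ≈ 6.992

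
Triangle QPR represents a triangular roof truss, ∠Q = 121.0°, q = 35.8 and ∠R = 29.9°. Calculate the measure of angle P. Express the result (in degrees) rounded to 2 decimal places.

29.10

The third angle is ∠P = 180° − ∠R − ∠Q = 29.10°.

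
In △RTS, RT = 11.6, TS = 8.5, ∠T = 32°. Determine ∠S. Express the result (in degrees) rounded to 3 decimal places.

By the law of cosines, SR² = RT² + TS² − 2·RT·TS·cos T = 39.575, so SR ≈ 6.2909.
Law of cosines again: cos S = (TS² + SR² − RT²)/(2·TS·SR) ≈ -0.21259, so ∠S ≈ 102.27°.

∠S ≈ 102.274°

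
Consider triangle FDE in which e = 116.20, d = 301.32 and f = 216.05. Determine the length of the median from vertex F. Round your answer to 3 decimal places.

201.193

Median from F: ½√(2·d² + 2·e² − f²) ≈ 201.19.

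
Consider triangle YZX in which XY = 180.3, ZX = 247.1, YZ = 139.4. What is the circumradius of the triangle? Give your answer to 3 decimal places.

R ≈ 125.634

By the law of cosines, cos Y = (XY² + YZ² − ZX²) / (2·XY·YZ) ≈ -0.18139, so ∠Y ≈ 100.45°.
Circumradius = ZX/(2 sin Y) ≈ 125.63.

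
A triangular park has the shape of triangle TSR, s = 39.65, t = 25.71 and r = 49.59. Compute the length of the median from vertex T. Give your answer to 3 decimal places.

43.016

Median from T: ½√(2·s² + 2·r² − t²) ≈ 43.016.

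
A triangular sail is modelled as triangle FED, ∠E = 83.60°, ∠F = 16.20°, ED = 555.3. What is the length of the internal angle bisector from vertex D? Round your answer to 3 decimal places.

t_D ≈ 663.305

The third angle is ∠D = 180° − ∠F − ∠E = 80.20°.
Law of sines: DF = ED·sin E/sin F ≈ 1978.
Law of sines: FE = ED·sin D/sin F ≈ 1961.3.
The bisector from D has length 2·ED·DF·cos(∠D/2)/(ED+DF) ≈ 663.3.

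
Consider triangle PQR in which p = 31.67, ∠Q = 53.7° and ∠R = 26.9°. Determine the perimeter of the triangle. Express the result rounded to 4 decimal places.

72.0648

The third angle is ∠P = 180° − ∠Q − ∠R = 99.40°.
Law of sines: q = p·sin Q/sin P ≈ 25.871.
Law of sines: r = p·sin R/sin P ≈ 14.524.
Semiperimeter s = (31.67+25.871+14.524)/2 = 36.032.
Perimeter = 31.67 + 25.871 + 14.524 = 72.065.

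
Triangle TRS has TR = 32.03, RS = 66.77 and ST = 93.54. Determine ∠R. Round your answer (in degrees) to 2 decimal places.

∠R ≈ 139.77°

By the law of cosines, cos R = (TR² + RS² − ST²) / (2·TR·RS) ≈ -0.76347, so ∠R ≈ 139.77°.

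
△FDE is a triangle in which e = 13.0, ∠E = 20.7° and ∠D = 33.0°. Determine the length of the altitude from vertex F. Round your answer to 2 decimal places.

h_F ≈ 7.08

The third angle is ∠F = 180° − ∠D − ∠E = 126.30°.
Law of sines: f = e·sin F/sin E ≈ 29.64.
Law of sines: d = e·sin D/sin E ≈ 20.031.
Area = ½·e·f·sin D ≈ 104.93.
The altitude from F has length 2·area/f ≈ 7.0803.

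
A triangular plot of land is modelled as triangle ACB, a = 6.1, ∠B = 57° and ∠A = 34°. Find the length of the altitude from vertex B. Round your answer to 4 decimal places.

h_B ≈ 6.0991

The third angle is ∠C = 180° − ∠B − ∠A = 89.00°.
Law of sines: c = a·sin C/sin A ≈ 10.907.
Law of sines: b = a·sin B/sin A ≈ 9.1487.
Area = ½·a·c·sin B ≈ 27.899.
The altitude from B has length 2·area/b ≈ 6.0991.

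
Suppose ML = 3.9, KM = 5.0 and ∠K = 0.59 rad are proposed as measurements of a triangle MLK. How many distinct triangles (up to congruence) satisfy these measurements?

2

KM·sin K = 5.0·sin(0.59 rad) ≈ 2.782.
Since KM sin K < ML < KM (2.782 < 3.9 < 5.0), two triangles exist.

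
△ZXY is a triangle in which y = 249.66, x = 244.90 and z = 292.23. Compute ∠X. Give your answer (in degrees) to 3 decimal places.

By the law of cosines, cos X = (y² + z² − x²) / (2·y·z) ≈ 0.60139, so ∠X ≈ 53.03°.

53.031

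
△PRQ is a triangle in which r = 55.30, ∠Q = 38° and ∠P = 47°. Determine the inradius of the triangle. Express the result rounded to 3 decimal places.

10.626

The third angle is ∠R = 180° − ∠Q − ∠P = 95.00°.
Law of sines: p = r·sin P/sin R ≈ 40.598.
Law of sines: q = r·sin Q/sin R ≈ 34.176.
Area = ½·r·p·sin Q ≈ 691.11.
Semiperimeter s = (40.598+55.3+34.176)/2 = 65.037.
Inradius = area/s = 691.11/65.037 ≈ 10.626.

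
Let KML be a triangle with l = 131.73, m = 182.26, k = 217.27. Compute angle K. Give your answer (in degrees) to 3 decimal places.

∠K ≈ 85.981°

By the law of cosines, cos K = (m² + l² − k²) / (2·m·l) ≈ 0.07008, so ∠K ≈ 85.98°.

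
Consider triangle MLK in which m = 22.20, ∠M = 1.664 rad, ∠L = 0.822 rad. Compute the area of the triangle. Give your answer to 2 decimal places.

110.52

The third angle is ∠K = π − ∠M − ∠L = 0.656 rad.
Law of sines: l = m·sin L/sin M ≈ 16.333.
Law of sines: k = m·sin K/sin M ≈ 13.593.
Area = ½·m·l·sin K ≈ 110.52.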